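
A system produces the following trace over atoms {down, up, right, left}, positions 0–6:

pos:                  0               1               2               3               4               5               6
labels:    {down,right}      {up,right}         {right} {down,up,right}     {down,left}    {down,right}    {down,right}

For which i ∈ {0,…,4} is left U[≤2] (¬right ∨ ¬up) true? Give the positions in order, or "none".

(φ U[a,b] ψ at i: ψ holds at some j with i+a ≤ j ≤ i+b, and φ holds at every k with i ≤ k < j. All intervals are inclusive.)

0, 2, 4

Evaluate at each i in [0,4]:
  i=0: ✓ (rhs at j=0)
  i=1: ✗ (lhs fails at k=1 before rhs at j=2)
  i=2: ✓ (rhs at j=2)
  i=3: ✗ (lhs fails at k=3 before rhs at j=4)
  i=4: ✓ (rhs at j=4)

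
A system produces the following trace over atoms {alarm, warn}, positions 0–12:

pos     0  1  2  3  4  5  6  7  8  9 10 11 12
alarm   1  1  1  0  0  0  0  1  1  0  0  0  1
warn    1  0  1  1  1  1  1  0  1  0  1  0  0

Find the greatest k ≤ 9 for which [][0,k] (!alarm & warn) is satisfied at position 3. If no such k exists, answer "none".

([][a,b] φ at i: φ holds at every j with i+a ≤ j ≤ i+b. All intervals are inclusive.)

(!alarm & warn) must hold from j=3 onward; find where it first fails.
  j=3: holds
  j=4: holds
  j=5: holds
  j=6: holds
  j=7: fails
Holds on [3,6], so largest k = 3.

3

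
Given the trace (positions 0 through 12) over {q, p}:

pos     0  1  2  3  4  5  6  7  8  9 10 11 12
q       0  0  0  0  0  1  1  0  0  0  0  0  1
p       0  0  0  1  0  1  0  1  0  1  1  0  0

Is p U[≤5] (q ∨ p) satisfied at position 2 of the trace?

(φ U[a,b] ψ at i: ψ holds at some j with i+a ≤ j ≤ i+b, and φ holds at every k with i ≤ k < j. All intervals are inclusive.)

Does not hold

Need some j in [2,7] with (q ∨ p), and p at every k in [2,j-1].
  j=2: (q ∨ p) false.
  j=3: (q ∨ p) holds, but p fails at k=2 → not this j.
  j=4: (q ∨ p) false.
  j=5: (q ∨ p) holds, but p fails at k=2 → not this j.
  j=6: (q ∨ p) holds, but p fails at k=2 → not this j.
  j=7: (q ∨ p) holds, but p fails at k=2 → not this j.
No j in the window works → until fails.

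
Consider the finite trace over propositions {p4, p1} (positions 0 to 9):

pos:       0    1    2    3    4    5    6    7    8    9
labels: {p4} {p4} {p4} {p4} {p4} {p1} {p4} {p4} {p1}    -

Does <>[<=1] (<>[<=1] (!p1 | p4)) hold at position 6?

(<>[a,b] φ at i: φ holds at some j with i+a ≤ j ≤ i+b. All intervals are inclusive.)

True

Check <>[<=1] (!p1 | p4) at each j in [6,7]:
  j=6: holds (witness at 6)
  j=7: holds (witness at 7)
Found at j=6 → formula holds.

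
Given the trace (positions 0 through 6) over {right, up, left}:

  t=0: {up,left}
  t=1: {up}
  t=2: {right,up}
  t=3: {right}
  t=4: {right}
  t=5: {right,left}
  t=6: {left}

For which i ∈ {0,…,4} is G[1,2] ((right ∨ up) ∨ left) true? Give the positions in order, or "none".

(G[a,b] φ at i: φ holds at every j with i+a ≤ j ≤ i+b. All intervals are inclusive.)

0, 1, 2, 3, 4

Evaluate at each i in [0,4]:
  i=0: ✓ (all of [1,2])
  i=1: ✓ (all of [2,3])
  i=2: ✓ (all of [3,4])
  i=3: ✓ (all of [4,5])
  i=4: ✓ (all of [5,6])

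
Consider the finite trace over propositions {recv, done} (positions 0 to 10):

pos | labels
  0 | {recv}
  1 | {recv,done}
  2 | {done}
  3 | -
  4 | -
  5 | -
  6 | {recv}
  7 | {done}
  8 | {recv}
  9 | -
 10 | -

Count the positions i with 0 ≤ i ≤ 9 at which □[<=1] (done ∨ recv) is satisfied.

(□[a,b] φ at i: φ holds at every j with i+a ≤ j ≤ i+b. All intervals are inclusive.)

4

Evaluate at each i in [0,9]:
  i=0: ✓ (all of [0,1])
  i=1: ✓ (all of [1,2])
  i=2: ✗ (fails at j=3)
  i=3: ✗ (fails at j=3)
  i=4: ✗ (fails at j=4)
  i=5: ✗ (fails at j=5)
  i=6: ✓ (all of [6,7])
  i=7: ✓ (all of [7,8])
  i=8: ✗ (fails at j=9)
  i=9: ✗ (fails at j=9)
Positions where it holds: {0, 1, 6, 7} → 4.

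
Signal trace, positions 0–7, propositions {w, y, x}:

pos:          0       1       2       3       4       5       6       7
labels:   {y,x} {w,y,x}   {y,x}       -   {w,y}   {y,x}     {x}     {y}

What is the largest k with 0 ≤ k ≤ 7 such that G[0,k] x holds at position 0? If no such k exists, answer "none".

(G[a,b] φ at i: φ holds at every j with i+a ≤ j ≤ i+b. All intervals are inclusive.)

2

x must hold from j=0 onward; find where it first fails.
  j=0: holds
  j=1: holds
  j=2: holds
  j=3: fails
Holds on [0,2], so largest k = 2.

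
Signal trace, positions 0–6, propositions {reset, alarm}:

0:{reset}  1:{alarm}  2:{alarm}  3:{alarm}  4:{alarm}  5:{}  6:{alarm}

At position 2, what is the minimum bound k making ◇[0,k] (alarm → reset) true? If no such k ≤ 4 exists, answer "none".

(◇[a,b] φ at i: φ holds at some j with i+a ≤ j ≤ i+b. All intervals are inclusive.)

3

Scan j = 2,3,… for (alarm → reset):
  j=2: fails
  j=3: fails
  j=4: fails
  j=5: holds
First hit at j=5, so smallest k = 5-2 = 3.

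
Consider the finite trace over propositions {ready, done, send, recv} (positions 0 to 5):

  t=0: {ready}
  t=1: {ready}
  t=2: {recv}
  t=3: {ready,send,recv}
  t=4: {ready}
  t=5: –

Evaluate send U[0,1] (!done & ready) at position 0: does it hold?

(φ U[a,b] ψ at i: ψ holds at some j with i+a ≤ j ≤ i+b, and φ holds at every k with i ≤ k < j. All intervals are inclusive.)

Need some j in [0,1] with (!done & ready), and send at every k in [0,j-1].
  j=0: (!done & ready) holds; no prefix to check → satisfied.

Holds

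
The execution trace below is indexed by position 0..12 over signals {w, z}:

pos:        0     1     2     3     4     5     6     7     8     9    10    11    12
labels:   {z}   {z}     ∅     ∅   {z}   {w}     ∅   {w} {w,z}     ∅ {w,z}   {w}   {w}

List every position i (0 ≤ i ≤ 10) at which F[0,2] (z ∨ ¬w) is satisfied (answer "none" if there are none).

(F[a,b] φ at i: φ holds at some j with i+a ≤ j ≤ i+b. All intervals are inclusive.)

0, 1, 2, 3, 4, 5, 6, 7, 8, 9, 10

Evaluate at each i in [0,10]:
  i=0: ✓ (witness j=0)
  i=1: ✓ (witness j=1)
  i=2: ✓ (witness j=2)
  i=3: ✓ (witness j=3)
  i=4: ✓ (witness j=4)
  i=5: ✓ (witness j=6)
  i=6: ✓ (witness j=6)
  i=7: ✓ (witness j=8)
  i=8: ✓ (witness j=8)
  i=9: ✓ (witness j=9)
  i=10: ✓ (witness j=10)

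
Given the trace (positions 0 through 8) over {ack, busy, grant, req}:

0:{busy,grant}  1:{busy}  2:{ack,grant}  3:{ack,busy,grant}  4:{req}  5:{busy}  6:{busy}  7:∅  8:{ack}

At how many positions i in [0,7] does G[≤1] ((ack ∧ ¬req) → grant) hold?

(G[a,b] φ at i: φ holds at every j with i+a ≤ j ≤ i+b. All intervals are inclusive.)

7

Evaluate at each i in [0,7]:
  i=0: ✓ (all of [0,1])
  i=1: ✓ (all of [1,2])
  i=2: ✓ (all of [2,3])
  i=3: ✓ (all of [3,4])
  i=4: ✓ (all of [4,5])
  i=5: ✓ (all of [5,6])
  i=6: ✓ (all of [6,7])
  i=7: ✗ (fails at j=8)
Positions where it holds: {0, 1, 2, 3, 4, 5, 6} → 7.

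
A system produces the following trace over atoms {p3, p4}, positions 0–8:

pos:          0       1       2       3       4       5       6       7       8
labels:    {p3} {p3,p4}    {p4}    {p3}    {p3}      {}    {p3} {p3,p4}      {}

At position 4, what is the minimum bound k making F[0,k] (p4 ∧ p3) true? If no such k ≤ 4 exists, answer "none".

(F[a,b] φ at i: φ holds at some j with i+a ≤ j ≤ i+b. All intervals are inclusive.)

Scan j = 4,5,… for (p4 ∧ p3):
  j=4: fails
  j=5: fails
  j=6: fails
  j=7: holds
First hit at j=7, so smallest k = 7-4 = 3.

3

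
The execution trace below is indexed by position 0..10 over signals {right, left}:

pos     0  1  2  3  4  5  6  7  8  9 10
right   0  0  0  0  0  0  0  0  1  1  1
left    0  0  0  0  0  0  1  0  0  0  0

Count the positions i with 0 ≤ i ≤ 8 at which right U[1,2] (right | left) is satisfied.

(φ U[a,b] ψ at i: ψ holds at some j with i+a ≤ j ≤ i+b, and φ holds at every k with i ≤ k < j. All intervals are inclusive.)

Evaluate at each i in [0,8]:
  i=0: ✗ (no rhs in [1,2])
  i=1: ✗ (no rhs in [2,3])
  i=2: ✗ (no rhs in [3,4])
  i=3: ✗ (no rhs in [4,5])
  i=4: ✗ (lhs fails at k=4 before rhs at j=6)
  i=5: ✗ (lhs fails at k=5 before rhs at j=6)
  i=6: ✗ (lhs fails at k=6 before rhs at j=8)
  i=7: ✗ (lhs fails at k=7 before rhs at j=8)
  i=8: ✓ (rhs at j=9; lhs holds on [8,8])
Positions where it holds: {8} → 1.

1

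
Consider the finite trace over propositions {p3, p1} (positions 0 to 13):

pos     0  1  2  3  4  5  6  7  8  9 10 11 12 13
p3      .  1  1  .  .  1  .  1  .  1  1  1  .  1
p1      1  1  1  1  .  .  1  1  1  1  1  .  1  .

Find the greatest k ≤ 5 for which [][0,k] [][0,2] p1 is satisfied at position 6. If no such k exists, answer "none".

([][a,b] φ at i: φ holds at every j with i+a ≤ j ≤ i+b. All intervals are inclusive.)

2

[][0,2] p1 must hold from j=6 onward; find where it first fails.
  j=6: holds
  j=7: holds
  j=8: holds
  j=9: fails
Holds on [6,8], so largest k = 2.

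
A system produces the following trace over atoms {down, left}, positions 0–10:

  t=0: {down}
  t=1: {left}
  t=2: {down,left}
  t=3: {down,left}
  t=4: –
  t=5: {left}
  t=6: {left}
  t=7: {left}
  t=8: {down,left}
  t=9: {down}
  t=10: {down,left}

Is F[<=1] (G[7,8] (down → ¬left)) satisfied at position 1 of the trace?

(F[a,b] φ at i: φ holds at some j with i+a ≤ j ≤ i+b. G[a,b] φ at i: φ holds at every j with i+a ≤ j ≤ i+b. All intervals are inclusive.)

Check G[7,8] (down → ¬left) at each j in [1,2]:
  j=1: fails at 8
  j=2: fails at 10
No position in the window satisfies it → formula fails.

Does not hold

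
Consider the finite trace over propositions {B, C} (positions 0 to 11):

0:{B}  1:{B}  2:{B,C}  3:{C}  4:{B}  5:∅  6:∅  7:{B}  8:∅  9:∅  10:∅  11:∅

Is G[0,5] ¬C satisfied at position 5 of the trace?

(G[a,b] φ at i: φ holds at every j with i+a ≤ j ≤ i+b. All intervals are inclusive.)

Check ¬C at every j in [5,10]:
  j=5: true
  j=6: true
  j=7: true
  j=8: true
  j=9: true
  j=10: true
All positions satisfy it → formula holds.

True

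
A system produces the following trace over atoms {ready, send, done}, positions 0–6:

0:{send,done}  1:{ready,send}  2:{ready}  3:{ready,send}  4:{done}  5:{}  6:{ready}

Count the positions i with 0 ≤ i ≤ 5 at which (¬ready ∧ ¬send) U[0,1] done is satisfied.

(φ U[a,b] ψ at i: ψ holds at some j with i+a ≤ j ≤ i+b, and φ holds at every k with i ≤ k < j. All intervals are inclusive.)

2

Evaluate at each i in [0,5]:
  i=0: ✓ (rhs at j=0)
  i=1: ✗ (no rhs in [1,2])
  i=2: ✗ (no rhs in [2,3])
  i=3: ✗ (lhs fails at k=3 before rhs at j=4)
  i=4: ✓ (rhs at j=4)
  i=5: ✗ (no rhs in [5,6])
Positions where it holds: {0, 4} → 2.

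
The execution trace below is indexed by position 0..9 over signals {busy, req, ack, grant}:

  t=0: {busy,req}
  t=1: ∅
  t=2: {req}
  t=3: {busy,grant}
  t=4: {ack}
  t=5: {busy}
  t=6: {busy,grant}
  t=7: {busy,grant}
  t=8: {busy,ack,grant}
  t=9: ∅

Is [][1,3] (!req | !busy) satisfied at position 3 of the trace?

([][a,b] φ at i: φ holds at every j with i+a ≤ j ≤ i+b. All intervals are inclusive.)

Check (!req | !busy) at every j in [4,6]:
  j=4: true
  j=5: true
  j=6: true
All positions satisfy it → formula holds.

Yes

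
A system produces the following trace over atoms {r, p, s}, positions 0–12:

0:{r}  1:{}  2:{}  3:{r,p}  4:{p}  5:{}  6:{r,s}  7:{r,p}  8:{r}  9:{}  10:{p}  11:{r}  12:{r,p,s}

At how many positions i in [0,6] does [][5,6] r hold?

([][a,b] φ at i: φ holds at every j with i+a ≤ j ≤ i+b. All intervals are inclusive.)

3

Evaluate at each i in [0,6]:
  i=0: ✗ (fails at j=5)
  i=1: ✓ (all of [6,7])
  i=2: ✓ (all of [7,8])
  i=3: ✗ (fails at j=9)
  i=4: ✗ (fails at j=9)
  i=5: ✗ (fails at j=10)
  i=6: ✓ (all of [11,12])
Positions where it holds: {1, 2, 6} → 3.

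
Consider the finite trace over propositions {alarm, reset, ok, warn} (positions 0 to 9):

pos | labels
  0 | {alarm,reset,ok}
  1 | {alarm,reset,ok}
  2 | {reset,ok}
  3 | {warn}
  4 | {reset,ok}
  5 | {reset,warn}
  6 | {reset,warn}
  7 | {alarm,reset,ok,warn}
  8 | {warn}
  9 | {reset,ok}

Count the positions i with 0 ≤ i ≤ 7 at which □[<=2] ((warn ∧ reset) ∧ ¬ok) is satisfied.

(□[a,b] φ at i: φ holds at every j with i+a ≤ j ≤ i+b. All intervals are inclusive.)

Evaluate at each i in [0,7]:
  i=0: ✗ (fails at j=0)
  i=1: ✗ (fails at j=1)
  i=2: ✗ (fails at j=2)
  i=3: ✗ (fails at j=3)
  i=4: ✗ (fails at j=4)
  i=5: ✗ (fails at j=7)
  i=6: ✗ (fails at j=7)
  i=7: ✗ (fails at j=7)
Positions where it holds: {} → 0.

0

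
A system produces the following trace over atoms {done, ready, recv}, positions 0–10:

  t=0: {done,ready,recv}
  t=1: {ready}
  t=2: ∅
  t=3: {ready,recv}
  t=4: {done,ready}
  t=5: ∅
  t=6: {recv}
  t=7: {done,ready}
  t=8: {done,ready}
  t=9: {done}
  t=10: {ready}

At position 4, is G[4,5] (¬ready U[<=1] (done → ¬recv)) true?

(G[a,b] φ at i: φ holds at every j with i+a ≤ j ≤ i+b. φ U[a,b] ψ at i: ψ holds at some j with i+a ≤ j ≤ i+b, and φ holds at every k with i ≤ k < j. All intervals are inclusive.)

Check (¬ready U[<=1] (done → ¬recv)) at every j in [8,9]:
  j=8: holds
  j=9: holds
All positions satisfy it → formula holds.

Holds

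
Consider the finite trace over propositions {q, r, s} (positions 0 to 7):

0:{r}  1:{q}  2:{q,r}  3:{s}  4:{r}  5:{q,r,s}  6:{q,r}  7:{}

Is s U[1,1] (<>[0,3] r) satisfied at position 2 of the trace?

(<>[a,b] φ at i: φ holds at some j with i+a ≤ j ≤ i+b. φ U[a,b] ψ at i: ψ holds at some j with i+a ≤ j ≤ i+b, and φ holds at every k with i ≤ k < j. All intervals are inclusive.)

Does not hold

Need some j in [3,3] with <>[0,3] r, and s at every k in [2,j-1].
  j=3: <>[0,3] r holds, but s fails at k=2 → not this j.
No j in the window works → until fails.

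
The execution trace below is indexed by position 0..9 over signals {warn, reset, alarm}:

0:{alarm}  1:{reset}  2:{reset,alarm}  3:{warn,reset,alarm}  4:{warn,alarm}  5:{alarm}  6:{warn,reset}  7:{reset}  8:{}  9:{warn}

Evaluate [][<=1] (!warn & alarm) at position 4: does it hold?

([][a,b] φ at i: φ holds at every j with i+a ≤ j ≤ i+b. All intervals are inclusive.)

False

Check (!warn & alarm) at every j in [4,5]:
  j=4: false
  j=5: true
Fails at j=4 → formula fails.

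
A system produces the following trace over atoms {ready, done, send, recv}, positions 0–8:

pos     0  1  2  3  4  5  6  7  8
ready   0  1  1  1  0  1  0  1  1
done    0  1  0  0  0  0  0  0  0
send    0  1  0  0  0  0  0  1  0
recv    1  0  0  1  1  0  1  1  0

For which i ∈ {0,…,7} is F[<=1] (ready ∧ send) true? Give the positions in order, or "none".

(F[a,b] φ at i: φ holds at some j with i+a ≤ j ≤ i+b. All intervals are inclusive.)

Evaluate at each i in [0,7]:
  i=0: ✓ (witness j=1)
  i=1: ✓ (witness j=1)
  i=2: ✗ (none in [2,3])
  i=3: ✗ (none in [3,4])
  i=4: ✗ (none in [4,5])
  i=5: ✗ (none in [5,6])
  i=6: ✓ (witness j=7)
  i=7: ✓ (witness j=7)

0, 1, 6, 7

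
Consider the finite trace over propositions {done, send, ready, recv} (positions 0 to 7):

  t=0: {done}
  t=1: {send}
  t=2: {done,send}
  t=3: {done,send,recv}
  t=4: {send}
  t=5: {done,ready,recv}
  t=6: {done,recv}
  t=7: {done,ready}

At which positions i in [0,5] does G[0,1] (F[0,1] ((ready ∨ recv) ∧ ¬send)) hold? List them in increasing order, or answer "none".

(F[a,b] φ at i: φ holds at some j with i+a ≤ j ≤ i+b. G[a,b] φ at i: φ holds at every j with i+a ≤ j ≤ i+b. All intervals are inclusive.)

4, 5

Evaluate at each i in [0,5]:
  i=0: ✗ (fails at j=0)
  i=1: ✗ (fails at j=1)
  i=2: ✗ (fails at j=2)
  i=3: ✗ (fails at j=3)
  i=4: ✓ (all of [4,5])
  i=5: ✓ (all of [5,6])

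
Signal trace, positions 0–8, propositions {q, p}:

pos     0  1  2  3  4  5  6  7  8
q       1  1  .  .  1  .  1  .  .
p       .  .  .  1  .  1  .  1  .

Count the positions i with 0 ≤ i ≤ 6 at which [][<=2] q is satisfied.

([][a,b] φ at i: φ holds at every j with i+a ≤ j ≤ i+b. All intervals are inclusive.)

0

Evaluate at each i in [0,6]:
  i=0: ✗ (fails at j=2)
  i=1: ✗ (fails at j=2)
  i=2: ✗ (fails at j=2)
  i=3: ✗ (fails at j=3)
  i=4: ✗ (fails at j=5)
  i=5: ✗ (fails at j=5)
  i=6: ✗ (fails at j=7)
Positions where it holds: {} → 0.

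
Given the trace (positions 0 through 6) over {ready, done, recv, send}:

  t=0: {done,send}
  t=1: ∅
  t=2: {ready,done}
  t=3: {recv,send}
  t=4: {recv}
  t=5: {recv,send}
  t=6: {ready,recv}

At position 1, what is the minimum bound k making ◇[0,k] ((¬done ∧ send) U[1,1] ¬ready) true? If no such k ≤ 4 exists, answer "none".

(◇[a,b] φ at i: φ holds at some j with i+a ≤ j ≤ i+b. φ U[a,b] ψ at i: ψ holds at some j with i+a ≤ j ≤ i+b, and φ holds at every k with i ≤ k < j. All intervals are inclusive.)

Scan j = 1,2,… for ((¬done ∧ send) U[1,1] ¬ready):
  j=1: fails
  j=2: fails
  j=3: holds
First hit at j=3, so smallest k = 3-1 = 2.

2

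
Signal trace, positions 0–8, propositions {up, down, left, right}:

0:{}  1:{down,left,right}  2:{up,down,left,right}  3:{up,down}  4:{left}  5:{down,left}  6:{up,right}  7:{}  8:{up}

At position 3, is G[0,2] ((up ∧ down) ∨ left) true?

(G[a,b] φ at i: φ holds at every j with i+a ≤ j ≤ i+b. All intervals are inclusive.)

Check ((up ∧ down) ∨ left) at every j in [3,5]:
  j=3: true
  j=4: true
  j=5: true
All positions satisfy it → formula holds.

Yes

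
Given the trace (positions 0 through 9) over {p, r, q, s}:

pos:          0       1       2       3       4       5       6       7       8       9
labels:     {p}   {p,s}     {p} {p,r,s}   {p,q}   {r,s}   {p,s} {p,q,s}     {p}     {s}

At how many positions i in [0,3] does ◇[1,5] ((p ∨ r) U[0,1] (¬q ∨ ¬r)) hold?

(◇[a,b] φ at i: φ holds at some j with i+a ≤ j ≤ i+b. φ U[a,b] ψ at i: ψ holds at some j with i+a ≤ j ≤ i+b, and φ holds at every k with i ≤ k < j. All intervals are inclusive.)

4

Evaluate at each i in [0,3]:
  i=0: ✓ (witness j=1)
  i=1: ✓ (witness j=2)
  i=2: ✓ (witness j=3)
  i=3: ✓ (witness j=4)
Positions where it holds: {0, 1, 2, 3} → 4.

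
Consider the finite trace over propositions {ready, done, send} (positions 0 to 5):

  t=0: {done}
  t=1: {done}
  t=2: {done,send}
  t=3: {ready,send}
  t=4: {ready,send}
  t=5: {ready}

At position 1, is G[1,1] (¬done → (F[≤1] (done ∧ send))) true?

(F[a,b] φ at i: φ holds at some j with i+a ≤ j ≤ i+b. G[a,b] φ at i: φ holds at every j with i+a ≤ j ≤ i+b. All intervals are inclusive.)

Holds

Check (¬done → (F[≤1] (done ∧ send))) at every j in [2,2]:
  j=2: antecedent false → ✓
All positions satisfy it → formula holds.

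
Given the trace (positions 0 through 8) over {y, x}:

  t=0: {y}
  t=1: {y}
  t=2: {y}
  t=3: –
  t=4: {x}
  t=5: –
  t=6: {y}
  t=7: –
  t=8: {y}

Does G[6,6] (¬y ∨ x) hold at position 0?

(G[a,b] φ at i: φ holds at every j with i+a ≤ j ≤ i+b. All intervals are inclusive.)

No

Check (¬y ∨ x) at every j in [6,6]:
  j=6: false
Fails at j=6 → formula fails.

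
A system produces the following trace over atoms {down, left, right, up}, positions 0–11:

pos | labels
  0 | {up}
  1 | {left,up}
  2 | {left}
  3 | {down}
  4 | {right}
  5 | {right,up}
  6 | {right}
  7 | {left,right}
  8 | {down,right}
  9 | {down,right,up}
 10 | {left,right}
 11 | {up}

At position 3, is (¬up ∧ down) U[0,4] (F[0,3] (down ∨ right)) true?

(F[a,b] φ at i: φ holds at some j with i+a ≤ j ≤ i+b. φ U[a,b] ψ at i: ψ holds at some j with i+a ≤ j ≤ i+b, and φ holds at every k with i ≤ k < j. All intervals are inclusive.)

Holds

Need some j in [3,7] with F[0,3] (down ∨ right), and (¬up ∧ down) at every k in [3,j-1].
  j=3: F[0,3] (down ∨ right) holds; no prefix to check → satisfied.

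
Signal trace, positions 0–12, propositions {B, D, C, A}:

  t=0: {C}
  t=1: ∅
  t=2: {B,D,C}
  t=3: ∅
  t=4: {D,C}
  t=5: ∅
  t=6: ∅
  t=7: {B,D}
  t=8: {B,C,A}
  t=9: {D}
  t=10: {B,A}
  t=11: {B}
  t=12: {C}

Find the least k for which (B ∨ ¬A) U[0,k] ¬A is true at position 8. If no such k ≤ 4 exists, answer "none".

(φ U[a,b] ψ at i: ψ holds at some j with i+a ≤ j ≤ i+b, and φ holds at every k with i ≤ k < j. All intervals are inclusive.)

Need earliest j ≥ 8 with ¬A, and (B ∨ ¬A) at every k in [8,j-1].
  j=8: rhs fails.
  j=9: rhs holds; lhs holds on [8,8]. k = 1.

1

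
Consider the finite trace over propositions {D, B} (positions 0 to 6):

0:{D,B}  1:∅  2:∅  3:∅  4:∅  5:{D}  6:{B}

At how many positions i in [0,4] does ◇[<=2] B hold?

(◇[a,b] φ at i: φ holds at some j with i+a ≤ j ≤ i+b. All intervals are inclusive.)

Evaluate at each i in [0,4]:
  i=0: ✓ (witness j=0)
  i=1: ✗ (none in [1,3])
  i=2: ✗ (none in [2,4])
  i=3: ✗ (none in [3,5])
  i=4: ✓ (witness j=6)
Positions where it holds: {0, 4} → 2.

2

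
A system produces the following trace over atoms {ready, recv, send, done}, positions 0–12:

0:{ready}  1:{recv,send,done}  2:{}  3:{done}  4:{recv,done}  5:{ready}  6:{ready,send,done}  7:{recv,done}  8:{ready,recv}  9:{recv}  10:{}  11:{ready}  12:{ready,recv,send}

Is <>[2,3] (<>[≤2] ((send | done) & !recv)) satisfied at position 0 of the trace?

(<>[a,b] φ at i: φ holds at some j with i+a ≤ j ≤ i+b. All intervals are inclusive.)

True

Check <>[≤2] ((send | done) & !recv) at each j in [2,3]:
  j=2: holds (witness at 3)
  j=3: holds (witness at 3)
Found at j=2 → formula holds.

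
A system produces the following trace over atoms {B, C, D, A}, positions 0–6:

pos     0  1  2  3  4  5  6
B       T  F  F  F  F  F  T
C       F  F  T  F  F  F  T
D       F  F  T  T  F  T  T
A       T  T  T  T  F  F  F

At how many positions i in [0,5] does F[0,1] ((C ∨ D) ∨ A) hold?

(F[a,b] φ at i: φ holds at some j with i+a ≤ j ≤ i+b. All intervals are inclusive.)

6

Evaluate at each i in [0,5]:
  i=0: ✓ (witness j=0)
  i=1: ✓ (witness j=1)
  i=2: ✓ (witness j=2)
  i=3: ✓ (witness j=3)
  i=4: ✓ (witness j=5)
  i=5: ✓ (witness j=5)
Positions where it holds: {0, 1, 2, 3, 4, 5} → 6.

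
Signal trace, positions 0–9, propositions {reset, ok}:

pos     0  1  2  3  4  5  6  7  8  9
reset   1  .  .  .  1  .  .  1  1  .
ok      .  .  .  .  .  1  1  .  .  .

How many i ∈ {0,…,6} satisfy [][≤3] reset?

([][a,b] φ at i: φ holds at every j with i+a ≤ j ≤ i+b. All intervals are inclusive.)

Evaluate at each i in [0,6]:
  i=0: ✗ (fails at j=1)
  i=1: ✗ (fails at j=1)
  i=2: ✗ (fails at j=2)
  i=3: ✗ (fails at j=3)
  i=4: ✗ (fails at j=5)
  i=5: ✗ (fails at j=5)
  i=6: ✗ (fails at j=6)
Positions where it holds: {} → 0.

0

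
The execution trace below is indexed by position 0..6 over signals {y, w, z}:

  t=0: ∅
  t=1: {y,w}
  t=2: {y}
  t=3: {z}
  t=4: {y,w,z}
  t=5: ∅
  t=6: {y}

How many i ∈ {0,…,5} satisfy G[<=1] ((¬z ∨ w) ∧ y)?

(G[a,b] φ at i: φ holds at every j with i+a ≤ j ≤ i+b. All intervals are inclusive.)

1

Evaluate at each i in [0,5]:
  i=0: ✗ (fails at j=0)
  i=1: ✓ (all of [1,2])
  i=2: ✗ (fails at j=3)
  i=3: ✗ (fails at j=3)
  i=4: ✗ (fails at j=5)
  i=5: ✗ (fails at j=5)
Positions where it holds: {1} → 1.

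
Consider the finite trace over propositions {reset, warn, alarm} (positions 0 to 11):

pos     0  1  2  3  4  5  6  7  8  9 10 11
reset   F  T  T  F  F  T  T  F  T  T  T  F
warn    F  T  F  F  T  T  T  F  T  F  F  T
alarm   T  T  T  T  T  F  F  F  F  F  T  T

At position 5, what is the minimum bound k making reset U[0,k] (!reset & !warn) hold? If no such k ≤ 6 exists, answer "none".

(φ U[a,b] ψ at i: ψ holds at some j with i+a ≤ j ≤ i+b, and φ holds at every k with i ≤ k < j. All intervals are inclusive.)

Need earliest j ≥ 5 with (!reset & !warn), and reset at every k in [5,j-1].
  j=5: rhs fails.
  j=6: rhs fails.
  j=7: rhs holds; lhs holds on [5,6]. k = 2.

2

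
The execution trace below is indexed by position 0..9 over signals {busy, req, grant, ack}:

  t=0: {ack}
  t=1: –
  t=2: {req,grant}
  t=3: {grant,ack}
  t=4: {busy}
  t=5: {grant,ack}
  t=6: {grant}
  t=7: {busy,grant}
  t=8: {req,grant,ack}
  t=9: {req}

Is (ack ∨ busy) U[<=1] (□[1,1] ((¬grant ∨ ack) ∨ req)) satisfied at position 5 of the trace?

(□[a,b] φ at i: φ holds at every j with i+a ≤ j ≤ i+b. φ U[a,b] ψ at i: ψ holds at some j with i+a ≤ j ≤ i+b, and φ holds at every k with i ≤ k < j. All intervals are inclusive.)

No

Need some j in [5,6] with □[1,1] ((¬grant ∨ ack) ∨ req), and (ack ∨ busy) at every k in [5,j-1].
  j=5: □[1,1] ((¬grant ∨ ack) ∨ req) — fails at 6.
  j=6: □[1,1] ((¬grant ∨ ack) ∨ req) — fails at 7.
No j in the window works → until fails.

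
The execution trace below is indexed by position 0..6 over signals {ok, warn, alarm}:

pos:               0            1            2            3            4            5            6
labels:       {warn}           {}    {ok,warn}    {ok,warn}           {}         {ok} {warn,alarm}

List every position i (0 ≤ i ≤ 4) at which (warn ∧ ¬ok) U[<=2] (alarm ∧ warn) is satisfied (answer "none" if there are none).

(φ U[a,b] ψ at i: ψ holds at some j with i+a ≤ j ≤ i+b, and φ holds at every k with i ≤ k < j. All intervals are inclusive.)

Evaluate at each i in [0,4]:
  i=0: ✗ (no rhs in [0,2])
  i=1: ✗ (no rhs in [1,3])
  i=2: ✗ (no rhs in [2,4])
  i=3: ✗ (no rhs in [3,5])
  i=4: ✗ (lhs fails at k=4 before rhs at j=6)

none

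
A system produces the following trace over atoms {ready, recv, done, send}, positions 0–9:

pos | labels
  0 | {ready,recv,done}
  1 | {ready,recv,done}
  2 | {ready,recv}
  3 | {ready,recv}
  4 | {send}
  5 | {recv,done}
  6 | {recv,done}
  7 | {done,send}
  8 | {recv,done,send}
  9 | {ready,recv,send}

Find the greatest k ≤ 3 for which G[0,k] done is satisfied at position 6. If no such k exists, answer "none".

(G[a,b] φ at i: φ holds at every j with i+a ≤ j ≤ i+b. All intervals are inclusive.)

2

done must hold from j=6 onward; find where it first fails.
  j=6: holds
  j=7: holds
  j=8: holds
  j=9: fails
Holds on [6,8], so largest k = 2.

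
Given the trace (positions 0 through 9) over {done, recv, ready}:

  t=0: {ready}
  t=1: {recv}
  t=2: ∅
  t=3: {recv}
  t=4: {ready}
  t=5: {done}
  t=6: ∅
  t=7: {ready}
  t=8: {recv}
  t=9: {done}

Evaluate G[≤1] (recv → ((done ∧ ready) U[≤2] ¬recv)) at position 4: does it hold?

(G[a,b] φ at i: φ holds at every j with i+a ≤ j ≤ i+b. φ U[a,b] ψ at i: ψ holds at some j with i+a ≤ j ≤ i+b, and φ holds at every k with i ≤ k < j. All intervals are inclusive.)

Check (recv → ((done ∧ ready) U[≤2] ¬recv)) at every j in [4,5]:
  j=4: antecedent false → ✓
  j=5: antecedent false → ✓
All positions satisfy it → formula holds.

True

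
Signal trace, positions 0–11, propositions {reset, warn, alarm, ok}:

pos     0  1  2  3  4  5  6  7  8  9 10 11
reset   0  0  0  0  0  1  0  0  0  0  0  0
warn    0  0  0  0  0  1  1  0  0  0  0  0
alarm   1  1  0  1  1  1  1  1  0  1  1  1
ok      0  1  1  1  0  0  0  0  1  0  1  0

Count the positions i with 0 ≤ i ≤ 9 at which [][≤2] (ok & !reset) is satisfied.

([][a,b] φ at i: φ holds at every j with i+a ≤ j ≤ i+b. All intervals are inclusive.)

1

Evaluate at each i in [0,9]:
  i=0: ✗ (fails at j=0)
  i=1: ✓ (all of [1,3])
  i=2: ✗ (fails at j=4)
  i=3: ✗ (fails at j=4)
  i=4: ✗ (fails at j=4)
  i=5: ✗ (fails at j=5)
  i=6: ✗ (fails at j=6)
  i=7: ✗ (fails at j=7)
  i=8: ✗ (fails at j=9)
  i=9: ✗ (fails at j=9)
Positions where it holds: {1} → 1.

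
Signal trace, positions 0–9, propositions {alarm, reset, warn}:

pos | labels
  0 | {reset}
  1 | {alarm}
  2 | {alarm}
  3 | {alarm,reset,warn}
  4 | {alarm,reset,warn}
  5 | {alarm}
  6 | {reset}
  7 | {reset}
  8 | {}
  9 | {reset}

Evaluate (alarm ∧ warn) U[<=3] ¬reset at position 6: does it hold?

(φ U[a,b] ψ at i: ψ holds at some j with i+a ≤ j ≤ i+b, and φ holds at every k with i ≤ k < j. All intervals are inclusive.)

Need some j in [6,9] with ¬reset, and (alarm ∧ warn) at every k in [6,j-1].
  j=6: ¬reset false.
  j=7: ¬reset false.
  j=8: ¬reset holds, but (alarm ∧ warn) fails at k=6 → not this j.
  j=9: ¬reset false.
No j in the window works → until fails.

False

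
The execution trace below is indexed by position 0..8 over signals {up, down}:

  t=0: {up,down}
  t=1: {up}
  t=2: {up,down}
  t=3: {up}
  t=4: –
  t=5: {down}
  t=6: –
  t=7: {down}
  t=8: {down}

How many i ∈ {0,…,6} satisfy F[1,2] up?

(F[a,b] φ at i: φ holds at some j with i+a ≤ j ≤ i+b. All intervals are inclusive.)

Evaluate at each i in [0,6]:
  i=0: ✓ (witness j=1)
  i=1: ✓ (witness j=2)
  i=2: ✓ (witness j=3)
  i=3: ✗ (none in [4,5])
  i=4: ✗ (none in [5,6])
  i=5: ✗ (none in [6,7])
  i=6: ✗ (none in [7,8])
Positions where it holds: {0, 1, 2} → 3.

3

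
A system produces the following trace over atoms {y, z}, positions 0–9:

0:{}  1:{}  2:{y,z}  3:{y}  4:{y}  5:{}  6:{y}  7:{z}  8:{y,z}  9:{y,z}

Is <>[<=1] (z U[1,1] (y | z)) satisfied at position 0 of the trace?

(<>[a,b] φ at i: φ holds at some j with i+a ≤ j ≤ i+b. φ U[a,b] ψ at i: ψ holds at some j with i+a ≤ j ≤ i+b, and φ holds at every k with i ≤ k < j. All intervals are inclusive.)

Check (z U[1,1] (y | z)) at each j in [0,1]:
  j=0: fails
  j=1: fails
No position in the window satisfies it → formula fails.

False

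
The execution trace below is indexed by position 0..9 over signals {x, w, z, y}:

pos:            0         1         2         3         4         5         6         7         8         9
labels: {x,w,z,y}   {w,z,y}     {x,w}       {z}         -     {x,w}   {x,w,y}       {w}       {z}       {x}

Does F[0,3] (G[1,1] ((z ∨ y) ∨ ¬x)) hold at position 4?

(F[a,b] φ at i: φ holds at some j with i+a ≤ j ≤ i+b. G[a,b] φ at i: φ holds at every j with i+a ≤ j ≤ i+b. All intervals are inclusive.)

Holds

Check G[1,1] ((z ∨ y) ∨ ¬x) at each j in [4,7]:
  j=4: fails at 5
  j=5: holds on [6,6]
  j=6: holds on [7,7]
  j=7: holds on [8,8]
Found at j=5 → formula holds.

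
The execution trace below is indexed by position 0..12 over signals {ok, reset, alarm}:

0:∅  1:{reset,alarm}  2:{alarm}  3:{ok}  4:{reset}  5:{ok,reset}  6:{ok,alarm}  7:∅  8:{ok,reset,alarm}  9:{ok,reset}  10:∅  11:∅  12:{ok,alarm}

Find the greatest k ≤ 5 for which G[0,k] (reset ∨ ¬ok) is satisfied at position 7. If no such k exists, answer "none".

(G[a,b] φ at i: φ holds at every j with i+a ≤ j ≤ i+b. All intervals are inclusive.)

4

(reset ∨ ¬ok) must hold from j=7 onward; find where it first fails.
  j=7: holds
  j=8: holds
  j=9: holds
  j=10: holds
  j=11: holds
  j=12: fails
Holds on [7,11], so largest k = 4.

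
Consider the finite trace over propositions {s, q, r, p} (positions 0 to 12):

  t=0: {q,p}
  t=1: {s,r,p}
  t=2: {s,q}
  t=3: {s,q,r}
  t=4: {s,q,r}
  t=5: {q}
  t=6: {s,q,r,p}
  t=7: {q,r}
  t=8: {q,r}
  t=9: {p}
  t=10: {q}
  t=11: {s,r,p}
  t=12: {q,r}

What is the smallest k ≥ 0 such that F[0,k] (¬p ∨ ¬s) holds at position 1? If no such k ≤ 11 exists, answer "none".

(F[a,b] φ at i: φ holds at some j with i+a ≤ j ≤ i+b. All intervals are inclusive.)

1

Scan j = 1,2,… for (¬p ∨ ¬s):
  j=1: fails
  j=2: holds
First hit at j=2, so smallest k = 2-1 = 1.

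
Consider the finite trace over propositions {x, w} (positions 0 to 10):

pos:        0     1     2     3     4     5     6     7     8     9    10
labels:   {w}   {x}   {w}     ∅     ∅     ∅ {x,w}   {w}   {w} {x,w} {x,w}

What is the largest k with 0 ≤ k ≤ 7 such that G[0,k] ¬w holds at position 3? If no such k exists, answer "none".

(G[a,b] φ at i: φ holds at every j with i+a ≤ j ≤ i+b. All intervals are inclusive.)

2

¬w must hold from j=3 onward; find where it first fails.
  j=3: holds
  j=4: holds
  j=5: holds
  j=6: fails
Holds on [3,5], so largest k = 2.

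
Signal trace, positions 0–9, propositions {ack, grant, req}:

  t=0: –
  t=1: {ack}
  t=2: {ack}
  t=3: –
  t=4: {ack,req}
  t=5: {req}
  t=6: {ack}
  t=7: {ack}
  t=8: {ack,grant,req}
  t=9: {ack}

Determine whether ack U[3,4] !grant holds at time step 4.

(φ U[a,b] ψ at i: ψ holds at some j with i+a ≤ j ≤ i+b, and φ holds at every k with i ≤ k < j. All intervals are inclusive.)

Does not hold

Need some j in [7,8] with !grant, and ack at every k in [4,j-1].
  j=7: !grant holds, but ack fails at k=5 → not this j.
  j=8: !grant false.
No j in the window works → until fails.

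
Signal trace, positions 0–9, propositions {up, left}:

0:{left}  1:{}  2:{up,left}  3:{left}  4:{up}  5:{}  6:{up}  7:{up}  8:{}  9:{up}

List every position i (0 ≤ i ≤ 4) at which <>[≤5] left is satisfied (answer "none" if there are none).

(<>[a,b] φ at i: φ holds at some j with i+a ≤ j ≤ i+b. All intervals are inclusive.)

Evaluate at each i in [0,4]:
  i=0: ✓ (witness j=0)
  i=1: ✓ (witness j=2)
  i=2: ✓ (witness j=2)
  i=3: ✓ (witness j=3)
  i=4: ✗ (none in [4,9])

0, 1, 2, 3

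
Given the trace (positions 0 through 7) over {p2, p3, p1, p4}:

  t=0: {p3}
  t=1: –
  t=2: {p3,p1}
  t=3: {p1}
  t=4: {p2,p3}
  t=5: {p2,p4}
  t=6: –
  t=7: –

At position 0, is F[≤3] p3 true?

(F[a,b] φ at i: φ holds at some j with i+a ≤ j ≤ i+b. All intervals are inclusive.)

Holds

Check p3 at each j in [0,3]:
  j=0: true
  j=1: false
  j=2: true
  j=3: false
Found at j=0 → formula holds.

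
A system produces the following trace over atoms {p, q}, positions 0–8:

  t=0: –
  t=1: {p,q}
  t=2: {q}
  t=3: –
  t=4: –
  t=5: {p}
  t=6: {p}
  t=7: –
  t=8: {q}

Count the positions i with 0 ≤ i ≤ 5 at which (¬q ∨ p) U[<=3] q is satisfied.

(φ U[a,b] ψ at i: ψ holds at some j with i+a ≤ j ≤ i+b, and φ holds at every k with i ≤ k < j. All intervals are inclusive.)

4

Evaluate at each i in [0,5]:
  i=0: ✓ (rhs at j=1; lhs holds on [0,0])
  i=1: ✓ (rhs at j=1)
  i=2: ✓ (rhs at j=2)
  i=3: ✗ (no rhs in [3,6])
  i=4: ✗ (no rhs in [4,7])
  i=5: ✓ (rhs at j=8; lhs holds on [5,7])
Positions where it holds: {0, 1, 2, 5} → 4.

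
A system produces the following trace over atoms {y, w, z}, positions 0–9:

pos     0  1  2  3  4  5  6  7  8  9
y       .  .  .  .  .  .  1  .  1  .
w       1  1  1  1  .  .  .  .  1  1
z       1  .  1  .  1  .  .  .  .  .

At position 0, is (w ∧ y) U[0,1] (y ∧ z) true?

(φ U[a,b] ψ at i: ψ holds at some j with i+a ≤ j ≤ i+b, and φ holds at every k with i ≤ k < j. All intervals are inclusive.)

Need some j in [0,1] with (y ∧ z), and (w ∧ y) at every k in [0,j-1].
  j=0: (y ∧ z) false.
  j=1: (y ∧ z) false.
No j in the window works → until fails.

Does not hold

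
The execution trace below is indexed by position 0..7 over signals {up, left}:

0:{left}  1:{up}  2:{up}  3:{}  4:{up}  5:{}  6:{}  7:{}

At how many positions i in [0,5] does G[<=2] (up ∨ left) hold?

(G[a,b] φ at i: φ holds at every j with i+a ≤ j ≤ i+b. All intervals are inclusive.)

1

Evaluate at each i in [0,5]:
  i=0: ✓ (all of [0,2])
  i=1: ✗ (fails at j=3)
  i=2: ✗ (fails at j=3)
  i=3: ✗ (fails at j=3)
  i=4: ✗ (fails at j=5)
  i=5: ✗ (fails at j=5)
Positions where it holds: {0} → 1.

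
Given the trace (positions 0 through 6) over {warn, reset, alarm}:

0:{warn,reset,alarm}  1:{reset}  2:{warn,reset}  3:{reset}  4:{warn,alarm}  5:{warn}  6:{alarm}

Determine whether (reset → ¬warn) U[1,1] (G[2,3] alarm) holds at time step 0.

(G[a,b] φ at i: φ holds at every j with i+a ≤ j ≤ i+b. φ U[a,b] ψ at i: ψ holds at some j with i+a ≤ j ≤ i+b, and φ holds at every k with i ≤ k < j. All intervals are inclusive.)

Does not hold

Need some j in [1,1] with G[2,3] alarm, and (reset → ¬warn) at every k in [0,j-1].
  j=1: G[2,3] alarm — fails at 3.
No j in the window works → until fails.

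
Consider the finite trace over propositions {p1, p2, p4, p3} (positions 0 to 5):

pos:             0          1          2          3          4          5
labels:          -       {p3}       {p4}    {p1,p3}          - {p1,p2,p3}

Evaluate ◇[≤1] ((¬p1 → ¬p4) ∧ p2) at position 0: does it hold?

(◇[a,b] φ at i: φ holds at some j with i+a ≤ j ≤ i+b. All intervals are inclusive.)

Check ((¬p1 → ¬p4) ∧ p2) at each j in [0,1]:
  j=0: false
  j=1: false
No position in the window satisfies it → formula fails.

Does not hold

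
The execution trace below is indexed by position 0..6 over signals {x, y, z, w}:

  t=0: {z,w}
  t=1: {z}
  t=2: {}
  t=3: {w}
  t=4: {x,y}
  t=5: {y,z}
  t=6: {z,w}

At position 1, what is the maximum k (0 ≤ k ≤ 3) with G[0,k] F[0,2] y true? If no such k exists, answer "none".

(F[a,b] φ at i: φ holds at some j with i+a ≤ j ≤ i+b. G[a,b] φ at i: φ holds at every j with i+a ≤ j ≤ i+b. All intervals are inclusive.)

none

F[0,2] y must hold from j=1 onward; find where it first fails.
  j=1: fails → no k works.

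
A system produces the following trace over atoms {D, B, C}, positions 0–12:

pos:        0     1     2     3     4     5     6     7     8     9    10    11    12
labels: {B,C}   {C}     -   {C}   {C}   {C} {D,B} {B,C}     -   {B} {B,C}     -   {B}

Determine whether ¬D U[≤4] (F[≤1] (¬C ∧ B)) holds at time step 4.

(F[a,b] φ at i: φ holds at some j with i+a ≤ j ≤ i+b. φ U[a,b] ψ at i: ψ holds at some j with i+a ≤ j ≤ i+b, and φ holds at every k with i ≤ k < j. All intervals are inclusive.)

Yes

Need some j in [4,8] with F[≤1] (¬C ∧ B), and ¬D at every k in [4,j-1].
  j=4: F[≤1] (¬C ∧ B) — fails (none in [4,5]).
  j=5: F[≤1] (¬C ∧ B) holds; ¬D holds at every k in [4,4] → satisfied.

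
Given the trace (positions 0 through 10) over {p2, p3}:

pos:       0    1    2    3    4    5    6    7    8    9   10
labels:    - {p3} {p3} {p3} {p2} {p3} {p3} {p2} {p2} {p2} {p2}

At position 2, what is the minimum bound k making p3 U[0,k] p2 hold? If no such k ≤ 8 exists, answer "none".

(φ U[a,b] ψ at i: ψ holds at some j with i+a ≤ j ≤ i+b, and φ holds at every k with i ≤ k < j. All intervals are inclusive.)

Need earliest j ≥ 2 with p2, and p3 at every k in [2,j-1].
  j=2: rhs fails.
  j=3: rhs fails.
  j=4: rhs holds; lhs holds on [2,3]. k = 2.

2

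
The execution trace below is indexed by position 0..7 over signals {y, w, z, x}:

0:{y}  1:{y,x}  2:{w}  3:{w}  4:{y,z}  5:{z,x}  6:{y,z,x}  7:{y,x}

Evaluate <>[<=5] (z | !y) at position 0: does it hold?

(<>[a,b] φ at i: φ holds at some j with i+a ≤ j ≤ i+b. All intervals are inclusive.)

Check (z | !y) at each j in [0,5]:
  j=0: false
  j=1: false
  j=2: true
  j=3: true
  j=4: true
  j=5: true
Found at j=2 → formula holds.

Holds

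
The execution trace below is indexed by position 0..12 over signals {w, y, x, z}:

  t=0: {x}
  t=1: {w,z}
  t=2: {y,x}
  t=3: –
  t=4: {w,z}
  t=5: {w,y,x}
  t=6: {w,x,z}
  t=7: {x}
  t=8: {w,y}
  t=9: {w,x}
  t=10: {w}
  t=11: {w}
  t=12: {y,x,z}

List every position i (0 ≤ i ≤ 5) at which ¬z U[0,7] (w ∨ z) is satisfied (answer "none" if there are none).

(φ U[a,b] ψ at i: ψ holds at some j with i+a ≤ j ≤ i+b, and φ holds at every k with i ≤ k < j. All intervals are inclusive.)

Evaluate at each i in [0,5]:
  i=0: ✓ (rhs at j=1; lhs holds on [0,0])
  i=1: ✓ (rhs at j=1)
  i=2: ✓ (rhs at j=4; lhs holds on [2,3])
  i=3: ✓ (rhs at j=4; lhs holds on [3,3])
  i=4: ✓ (rhs at j=4)
  i=5: ✓ (rhs at j=5)

0, 1, 2, 3, 4, 5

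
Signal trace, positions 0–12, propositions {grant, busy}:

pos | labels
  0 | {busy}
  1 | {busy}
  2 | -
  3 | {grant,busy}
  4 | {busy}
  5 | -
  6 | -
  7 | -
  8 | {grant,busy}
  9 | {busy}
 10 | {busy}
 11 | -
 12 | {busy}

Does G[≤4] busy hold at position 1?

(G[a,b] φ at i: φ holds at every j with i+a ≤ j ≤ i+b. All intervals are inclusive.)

Check busy at every j in [1,5]:
  j=1: true
  j=2: false
  j=3: true
  j=4: true
  j=5: false
Fails at j=2 → formula fails.

No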